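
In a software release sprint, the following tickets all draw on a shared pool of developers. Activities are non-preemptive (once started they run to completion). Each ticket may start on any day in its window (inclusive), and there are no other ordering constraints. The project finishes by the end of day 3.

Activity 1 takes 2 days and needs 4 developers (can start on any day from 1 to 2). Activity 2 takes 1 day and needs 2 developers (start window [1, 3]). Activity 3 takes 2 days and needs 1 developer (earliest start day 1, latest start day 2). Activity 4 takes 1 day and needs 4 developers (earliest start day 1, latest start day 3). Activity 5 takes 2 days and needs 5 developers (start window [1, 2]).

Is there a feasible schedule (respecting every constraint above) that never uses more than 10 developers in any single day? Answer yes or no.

Schedule Activity 1@1, Activity 2@1, Activity 3@1, Activity 4@3, Activity 5@2: d1:7  d2:10  d3:9 — peak 10 ≤ 10.

yes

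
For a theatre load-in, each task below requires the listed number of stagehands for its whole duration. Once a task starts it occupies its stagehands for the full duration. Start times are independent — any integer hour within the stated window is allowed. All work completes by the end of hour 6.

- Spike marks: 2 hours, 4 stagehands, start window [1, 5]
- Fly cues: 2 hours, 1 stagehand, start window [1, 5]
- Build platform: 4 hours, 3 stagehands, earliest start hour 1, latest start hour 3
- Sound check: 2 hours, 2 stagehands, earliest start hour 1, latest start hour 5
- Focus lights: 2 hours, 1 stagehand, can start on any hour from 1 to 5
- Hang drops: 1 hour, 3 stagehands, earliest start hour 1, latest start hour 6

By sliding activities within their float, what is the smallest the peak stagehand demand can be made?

6

Early-start (Spike marks@1, Fly cues@1, Build platform@1, Sound check@1, Focus lights@1, Hang drops@1) gives peak 14: h1:14  h2:11  h3:3  h4:3  h5:0  h6:0.
Shift Build platform→3, Sound check→3, Hang drops→5.
Schedule Spike marks@1, Fly cues@1, Build platform@3, Sound check@3, Focus lights@1, Hang drops@5: h1:6  h2:6  h3:5  h4:5  h5:6  h6:3 — peak 6.
Total stagehand-hours = 31 over 6 hours ⇒ peak ≥ ⌈31/6⌉ = 6, so 6 is optimal.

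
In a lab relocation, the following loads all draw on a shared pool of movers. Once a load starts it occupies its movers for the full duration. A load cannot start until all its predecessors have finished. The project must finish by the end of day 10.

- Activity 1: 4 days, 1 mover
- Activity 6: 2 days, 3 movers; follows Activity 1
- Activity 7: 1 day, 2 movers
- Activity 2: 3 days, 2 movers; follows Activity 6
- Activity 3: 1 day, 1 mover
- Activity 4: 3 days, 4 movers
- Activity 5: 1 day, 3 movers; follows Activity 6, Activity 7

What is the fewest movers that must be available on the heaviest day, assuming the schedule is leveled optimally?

Early-start (Activity 1@1, Activity 6@5, Activity 7@1, Activity 2@7, Activity 3@1, Activity 4@1, Activity 5@7) gives peak 8: d1:8  d2:5  d3:5  d4:1  d5:3  d6:3  d7:5  d8:2  d9:2  d10:0.
Shift Activity 4→2.
Schedule Activity 1@1, Activity 6@5, Activity 7@1, Activity 2@7, Activity 3@1, Activity 4@2, Activity 5@7: d1:4  d2:5  d3:5  d4:5  d5:3  d6:3  d7:5  d8:2  d9:2  d10:0 — peak 5.

5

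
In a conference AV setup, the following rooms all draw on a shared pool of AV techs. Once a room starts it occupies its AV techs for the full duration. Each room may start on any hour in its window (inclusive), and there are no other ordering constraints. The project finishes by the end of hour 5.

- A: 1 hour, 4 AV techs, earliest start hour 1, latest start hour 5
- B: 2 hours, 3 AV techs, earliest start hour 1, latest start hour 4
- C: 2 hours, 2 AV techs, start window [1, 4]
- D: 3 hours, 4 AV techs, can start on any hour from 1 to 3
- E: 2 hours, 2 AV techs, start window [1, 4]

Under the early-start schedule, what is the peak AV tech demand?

Early-start schedule: A@1, B@1, C@1, D@1, E@1.
Load per hour: hour 1: 15, hour 2: 11, hour 3: 4, hour 4: 0, hour 5: 0.
Peak is 15.

15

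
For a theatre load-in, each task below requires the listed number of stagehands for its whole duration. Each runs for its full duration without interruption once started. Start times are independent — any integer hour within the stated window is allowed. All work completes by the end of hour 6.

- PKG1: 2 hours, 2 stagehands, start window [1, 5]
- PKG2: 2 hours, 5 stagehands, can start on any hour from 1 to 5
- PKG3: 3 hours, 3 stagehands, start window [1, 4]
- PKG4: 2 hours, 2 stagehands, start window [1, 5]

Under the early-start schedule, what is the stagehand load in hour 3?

At early start, hour 3 has: PKG3.
Demand: 3 = 3.

3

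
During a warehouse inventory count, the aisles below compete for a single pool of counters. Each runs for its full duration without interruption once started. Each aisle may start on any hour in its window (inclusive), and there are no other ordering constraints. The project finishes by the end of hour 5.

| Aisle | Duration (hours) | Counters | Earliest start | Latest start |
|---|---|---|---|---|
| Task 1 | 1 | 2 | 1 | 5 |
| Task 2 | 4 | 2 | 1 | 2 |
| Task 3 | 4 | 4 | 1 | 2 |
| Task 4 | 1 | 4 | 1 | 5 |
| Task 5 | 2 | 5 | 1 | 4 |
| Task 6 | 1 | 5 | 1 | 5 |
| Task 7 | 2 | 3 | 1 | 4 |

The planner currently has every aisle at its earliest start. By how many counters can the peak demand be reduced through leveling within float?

14

Early-start peak: h1:25  h2:14  h3:6  h4:6  h5:0 ⇒ 25.
Leveled (Task 1@1, Task 2@1, Task 3@1, Task 4@3, Task 5@4, Task 6@5, Task 7@1): h1:11  h2:9  h3:10  h4:11  h5:10 ⇒ 11.
Reduction 25 − 11 = 14.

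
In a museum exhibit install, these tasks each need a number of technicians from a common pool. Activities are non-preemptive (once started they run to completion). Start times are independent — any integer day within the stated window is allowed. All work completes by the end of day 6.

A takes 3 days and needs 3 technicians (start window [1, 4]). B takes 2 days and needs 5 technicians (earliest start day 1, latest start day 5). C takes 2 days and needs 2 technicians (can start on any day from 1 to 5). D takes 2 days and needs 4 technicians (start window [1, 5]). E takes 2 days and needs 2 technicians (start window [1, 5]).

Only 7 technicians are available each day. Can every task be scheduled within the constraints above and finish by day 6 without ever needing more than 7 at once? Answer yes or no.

yes

Schedule A@1, B@4, C@3, D@1, E@5: d1:7  d2:7  d3:5  d4:7  d5:7  d6:2 — peak 7 ≤ 7.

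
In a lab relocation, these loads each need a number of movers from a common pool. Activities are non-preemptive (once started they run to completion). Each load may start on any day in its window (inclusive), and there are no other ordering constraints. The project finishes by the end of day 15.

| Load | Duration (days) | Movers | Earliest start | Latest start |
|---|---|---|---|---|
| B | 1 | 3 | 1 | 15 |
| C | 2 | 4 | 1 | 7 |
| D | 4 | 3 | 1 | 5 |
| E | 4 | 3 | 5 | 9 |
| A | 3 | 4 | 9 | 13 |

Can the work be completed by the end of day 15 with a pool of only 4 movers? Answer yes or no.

Schedule B@1, C@2, D@4, E@8, A@12: d1:3  d2:4  d3:4  d4:3  d5:3  d6:3  d7:3  d8:3  d9:3  d10:3  d11:3  d12:4  d13:4  d14:4  d15:0 — peak 4 ≤ 4.

yes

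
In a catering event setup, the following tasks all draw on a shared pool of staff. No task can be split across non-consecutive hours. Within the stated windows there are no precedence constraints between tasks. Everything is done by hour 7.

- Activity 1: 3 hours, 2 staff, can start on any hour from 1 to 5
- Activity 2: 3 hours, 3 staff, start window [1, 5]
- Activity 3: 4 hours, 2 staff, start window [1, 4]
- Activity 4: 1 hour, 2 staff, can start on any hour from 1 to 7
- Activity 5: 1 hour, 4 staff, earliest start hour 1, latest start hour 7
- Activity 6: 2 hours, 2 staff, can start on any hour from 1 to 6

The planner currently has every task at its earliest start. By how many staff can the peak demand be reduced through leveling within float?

Early-start peak: h1:15  h2:9  h3:7  h4:2  h5:0  h6:0  h7:0 ⇒ 15.
Leveled (Activity 1@1, Activity 2@1, Activity 3@4, Activity 4@4, Activity 5@5, Activity 6@6): h1:5  h2:5  h3:5  h4:4  h5:6  h6:4  h7:4 ⇒ 6.
Reduction 15 − 6 = 9.

9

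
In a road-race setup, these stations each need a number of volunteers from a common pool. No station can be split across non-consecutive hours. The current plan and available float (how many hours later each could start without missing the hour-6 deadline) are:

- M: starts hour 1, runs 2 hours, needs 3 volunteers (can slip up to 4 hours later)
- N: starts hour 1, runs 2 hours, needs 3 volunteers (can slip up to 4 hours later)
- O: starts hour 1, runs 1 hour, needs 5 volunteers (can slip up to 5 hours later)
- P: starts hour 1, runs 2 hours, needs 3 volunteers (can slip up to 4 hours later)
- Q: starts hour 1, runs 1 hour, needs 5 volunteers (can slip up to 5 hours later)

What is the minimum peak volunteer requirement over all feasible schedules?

6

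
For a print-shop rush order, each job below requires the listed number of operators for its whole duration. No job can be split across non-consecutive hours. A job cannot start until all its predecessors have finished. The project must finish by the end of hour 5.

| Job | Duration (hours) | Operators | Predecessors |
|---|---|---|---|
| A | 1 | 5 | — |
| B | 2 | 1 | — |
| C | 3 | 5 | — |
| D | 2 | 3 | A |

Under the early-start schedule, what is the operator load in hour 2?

9

At early start, hour 2 has: B, C, D.
Demand: 1 + 5 + 3 = 9.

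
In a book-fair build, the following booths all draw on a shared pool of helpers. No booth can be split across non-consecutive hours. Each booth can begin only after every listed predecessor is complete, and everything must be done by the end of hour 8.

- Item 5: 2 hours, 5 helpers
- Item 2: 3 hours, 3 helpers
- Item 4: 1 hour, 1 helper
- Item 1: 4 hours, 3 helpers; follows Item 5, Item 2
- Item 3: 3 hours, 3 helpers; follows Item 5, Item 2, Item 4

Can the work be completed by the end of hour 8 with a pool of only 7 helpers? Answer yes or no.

The minimum achievable peak is 8; 7 < 8, so no feasible schedule stays within the cap.

no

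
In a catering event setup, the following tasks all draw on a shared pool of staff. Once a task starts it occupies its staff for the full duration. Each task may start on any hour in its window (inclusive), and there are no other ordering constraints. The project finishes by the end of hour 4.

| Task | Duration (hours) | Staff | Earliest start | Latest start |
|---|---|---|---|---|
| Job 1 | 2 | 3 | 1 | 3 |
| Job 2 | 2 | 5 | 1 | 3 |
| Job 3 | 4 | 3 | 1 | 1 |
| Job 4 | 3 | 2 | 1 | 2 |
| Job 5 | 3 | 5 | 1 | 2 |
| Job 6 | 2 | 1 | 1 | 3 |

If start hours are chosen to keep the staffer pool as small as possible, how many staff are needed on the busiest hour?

Early-start (Job 1@1, Job 2@1, Job 3@1, Job 4@1, Job 5@1, Job 6@1) gives peak 19: h1:19  h2:19  h3:10  h4:3.
Shift Job 2→3.
Schedule Job 1@1, Job 2@3, Job 3@1, Job 4@1, Job 5@1, Job 6@1: h1:14  h2:14  h3:15  h4:8 — peak 15.

15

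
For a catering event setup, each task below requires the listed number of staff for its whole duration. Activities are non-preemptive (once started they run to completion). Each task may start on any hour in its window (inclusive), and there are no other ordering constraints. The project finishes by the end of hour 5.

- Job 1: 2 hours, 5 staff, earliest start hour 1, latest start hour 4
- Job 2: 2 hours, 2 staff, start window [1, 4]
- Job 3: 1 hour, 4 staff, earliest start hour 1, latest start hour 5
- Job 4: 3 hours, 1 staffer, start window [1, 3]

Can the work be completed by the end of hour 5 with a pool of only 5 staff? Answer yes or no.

Schedule Job 1@1, Job 2@3, Job 3@5, Job 4@3: h1:5  h2:5  h3:3  h4:3  h5:5 — peak 5 ≤ 5.

yes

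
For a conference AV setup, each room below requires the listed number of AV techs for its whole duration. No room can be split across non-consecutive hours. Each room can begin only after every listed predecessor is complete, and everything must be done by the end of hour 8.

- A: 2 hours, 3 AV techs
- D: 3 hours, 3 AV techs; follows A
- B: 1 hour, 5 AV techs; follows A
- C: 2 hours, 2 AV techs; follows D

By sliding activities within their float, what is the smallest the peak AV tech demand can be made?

Early-start (A@1, D@3, B@3, C@6) gives peak 8: h1:3  h2:3  h3:8  h4:3  h5:3  h6:2  h7:2  h8:0.
Shift B→6, C→7.
Schedule A@1, D@3, B@6, C@7: h1:3  h2:3  h3:3  h4:3  h5:3  h6:5  h7:2  h8:2 — peak 5.
No arrangement of the 23 feasible schedules does better.

5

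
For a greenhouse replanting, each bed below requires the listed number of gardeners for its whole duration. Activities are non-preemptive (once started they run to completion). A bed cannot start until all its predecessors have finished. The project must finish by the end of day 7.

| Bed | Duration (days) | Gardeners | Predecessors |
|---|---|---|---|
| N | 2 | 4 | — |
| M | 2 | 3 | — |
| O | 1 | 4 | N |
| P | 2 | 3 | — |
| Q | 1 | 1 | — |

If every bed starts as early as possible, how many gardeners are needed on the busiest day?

11

Early-start schedule: N@1, M@1, O@3, P@1, Q@1.
Load per day: day 1: 11, day 2: 10, day 3: 4, day 4: 0, day 5: 0, day 6: 0, day 7: 0.
Peak is 11.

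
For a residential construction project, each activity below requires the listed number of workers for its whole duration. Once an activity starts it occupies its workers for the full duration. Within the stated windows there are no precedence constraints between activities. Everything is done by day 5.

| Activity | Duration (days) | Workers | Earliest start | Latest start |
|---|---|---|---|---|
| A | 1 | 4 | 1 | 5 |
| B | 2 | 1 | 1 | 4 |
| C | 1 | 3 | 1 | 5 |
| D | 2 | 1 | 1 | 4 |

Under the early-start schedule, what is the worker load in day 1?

9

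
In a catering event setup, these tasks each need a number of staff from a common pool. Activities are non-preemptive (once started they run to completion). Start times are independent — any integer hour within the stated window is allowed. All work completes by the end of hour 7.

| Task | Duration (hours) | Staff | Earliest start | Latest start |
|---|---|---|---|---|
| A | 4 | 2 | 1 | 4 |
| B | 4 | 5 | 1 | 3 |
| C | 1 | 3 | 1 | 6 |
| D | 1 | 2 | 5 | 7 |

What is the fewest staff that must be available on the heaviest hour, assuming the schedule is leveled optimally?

Early-start (A@1, B@1, C@1, D@5) gives peak 10: h1:10  h2:7  h3:7  h4:7  h5:2  h6:0  h7:0.
Shift C→5.
Schedule A@1, B@1, C@5, D@5: h1:7  h2:7  h3:7  h4:7  h5:5  h6:0  h7:0 — peak 7.

7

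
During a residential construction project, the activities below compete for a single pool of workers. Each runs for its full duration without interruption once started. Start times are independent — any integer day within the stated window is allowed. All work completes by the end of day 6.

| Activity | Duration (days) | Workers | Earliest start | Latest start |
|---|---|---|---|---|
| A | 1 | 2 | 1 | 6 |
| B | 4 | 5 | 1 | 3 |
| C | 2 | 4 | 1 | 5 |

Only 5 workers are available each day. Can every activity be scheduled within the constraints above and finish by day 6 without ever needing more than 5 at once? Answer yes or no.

The minimum achievable peak is 6; 5 < 6, so no feasible schedule stays within the cap.

no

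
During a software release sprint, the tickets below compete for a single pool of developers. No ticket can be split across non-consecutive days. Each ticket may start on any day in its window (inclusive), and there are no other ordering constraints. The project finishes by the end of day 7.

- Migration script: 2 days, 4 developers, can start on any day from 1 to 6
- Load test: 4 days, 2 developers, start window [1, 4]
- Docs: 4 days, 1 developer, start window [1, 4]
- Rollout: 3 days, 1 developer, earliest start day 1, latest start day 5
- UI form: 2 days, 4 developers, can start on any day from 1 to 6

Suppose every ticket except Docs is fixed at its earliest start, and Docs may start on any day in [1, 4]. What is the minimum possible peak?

11

Docs@1: d1:12  d2:12  d3:4  d4:3  d5:0  d6:0  d7:0 → peak 12
Docs@2: d1:11  d2:12  d3:4  d4:3  d5:1  d6:0  d7:0 → peak 12
Docs@3: d1:11  d2:11  d3:4  d4:3  d5:1  d6:1  d7:0 → peak 11
Docs@4: d1:11  d2:11  d3:3  d4:3  d5:1  d6:1  d7:1 → peak 11
Best is Docs@3, peak 11.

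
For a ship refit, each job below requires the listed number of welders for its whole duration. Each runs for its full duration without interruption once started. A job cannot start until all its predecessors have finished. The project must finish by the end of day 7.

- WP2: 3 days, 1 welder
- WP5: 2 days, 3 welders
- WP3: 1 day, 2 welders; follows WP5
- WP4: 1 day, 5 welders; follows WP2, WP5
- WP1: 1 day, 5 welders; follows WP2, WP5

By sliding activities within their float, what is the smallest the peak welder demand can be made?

5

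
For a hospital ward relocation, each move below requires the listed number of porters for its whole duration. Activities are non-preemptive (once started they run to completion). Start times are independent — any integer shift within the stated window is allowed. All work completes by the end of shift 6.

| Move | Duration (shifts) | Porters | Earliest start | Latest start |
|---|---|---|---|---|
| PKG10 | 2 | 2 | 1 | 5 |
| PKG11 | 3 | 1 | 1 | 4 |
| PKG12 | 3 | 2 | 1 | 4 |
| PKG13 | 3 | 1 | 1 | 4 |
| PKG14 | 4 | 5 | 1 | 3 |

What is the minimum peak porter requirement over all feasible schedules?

7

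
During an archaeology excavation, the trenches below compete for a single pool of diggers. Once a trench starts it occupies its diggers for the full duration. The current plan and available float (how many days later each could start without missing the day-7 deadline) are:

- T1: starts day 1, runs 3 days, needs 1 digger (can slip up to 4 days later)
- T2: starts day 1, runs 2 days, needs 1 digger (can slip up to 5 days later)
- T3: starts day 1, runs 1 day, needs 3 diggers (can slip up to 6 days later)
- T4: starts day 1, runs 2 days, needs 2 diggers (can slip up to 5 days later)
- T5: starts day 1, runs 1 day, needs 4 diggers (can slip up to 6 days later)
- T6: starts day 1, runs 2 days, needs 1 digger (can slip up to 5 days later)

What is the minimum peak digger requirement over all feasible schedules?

Early-start (T1@1, T2@1, T3@1, T4@1, T5@1, T6@1) gives peak 12: d1:12  d2:5  d3:1  d4:0  d5:0  d6:0  d7:0.
Shift T3→3, T5→4, T6→5.
Schedule T1@1, T2@1, T3@3, T4@1, T5@4, T6@5: d1:4  d2:4  d3:4  d4:4  d5:1  d6:1  d7:0 — peak 4.

4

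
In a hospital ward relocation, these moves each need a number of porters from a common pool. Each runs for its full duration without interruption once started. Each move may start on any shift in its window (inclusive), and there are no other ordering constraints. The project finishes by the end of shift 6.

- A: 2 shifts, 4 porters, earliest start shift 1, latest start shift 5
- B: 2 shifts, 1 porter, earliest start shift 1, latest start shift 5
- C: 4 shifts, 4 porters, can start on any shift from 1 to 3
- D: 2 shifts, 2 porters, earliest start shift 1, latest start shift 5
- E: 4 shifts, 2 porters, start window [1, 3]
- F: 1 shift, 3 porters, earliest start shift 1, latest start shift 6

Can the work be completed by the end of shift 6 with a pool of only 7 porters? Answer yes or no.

no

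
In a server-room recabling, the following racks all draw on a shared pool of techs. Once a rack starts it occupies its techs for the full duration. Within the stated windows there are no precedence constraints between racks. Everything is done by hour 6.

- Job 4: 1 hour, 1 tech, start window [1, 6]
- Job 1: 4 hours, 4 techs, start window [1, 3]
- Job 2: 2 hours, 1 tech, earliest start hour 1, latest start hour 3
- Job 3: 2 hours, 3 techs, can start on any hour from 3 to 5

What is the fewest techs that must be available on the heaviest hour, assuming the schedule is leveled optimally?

5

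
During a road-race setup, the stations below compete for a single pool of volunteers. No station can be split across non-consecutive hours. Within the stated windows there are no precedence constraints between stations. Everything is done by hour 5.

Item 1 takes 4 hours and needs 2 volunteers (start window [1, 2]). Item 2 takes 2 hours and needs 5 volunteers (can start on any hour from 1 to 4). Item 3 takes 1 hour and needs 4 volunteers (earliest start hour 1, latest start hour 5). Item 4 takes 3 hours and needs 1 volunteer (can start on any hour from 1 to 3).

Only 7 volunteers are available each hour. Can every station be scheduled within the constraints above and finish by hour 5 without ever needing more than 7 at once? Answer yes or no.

Schedule Item 1@1, Item 2@1, Item 3@3, Item 4@3: h1:7  h2:7  h3:7  h4:3  h5:1 — peak 7 ≤ 7.

yes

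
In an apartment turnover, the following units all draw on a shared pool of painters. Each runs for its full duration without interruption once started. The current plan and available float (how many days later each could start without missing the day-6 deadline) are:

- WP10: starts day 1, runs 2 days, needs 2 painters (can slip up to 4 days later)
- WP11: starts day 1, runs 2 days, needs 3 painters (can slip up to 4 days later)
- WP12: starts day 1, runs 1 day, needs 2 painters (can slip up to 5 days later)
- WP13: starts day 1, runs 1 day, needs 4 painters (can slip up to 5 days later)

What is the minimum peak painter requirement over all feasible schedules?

4

Early-start (WP10@1, WP11@1, WP12@1, WP13@1) gives peak 11: d1:11  d2:5  d3:0  d4:0  d5:0  d6:0.
Shift WP11→3, WP13→5.
Schedule WP10@1, WP11@3, WP12@1, WP13@5: d1:4  d2:2  d3:3  d4:3  d5:4  d6:0 — peak 4.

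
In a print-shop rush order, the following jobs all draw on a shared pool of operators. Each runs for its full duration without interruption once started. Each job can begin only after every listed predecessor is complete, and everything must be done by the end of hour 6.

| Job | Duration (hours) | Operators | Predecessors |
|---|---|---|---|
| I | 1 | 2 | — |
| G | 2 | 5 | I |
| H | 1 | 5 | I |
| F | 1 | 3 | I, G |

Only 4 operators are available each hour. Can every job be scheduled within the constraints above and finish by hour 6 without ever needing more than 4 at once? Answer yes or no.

no

The minimum achievable peak is 5; 4 < 5, so no feasible schedule stays within the cap.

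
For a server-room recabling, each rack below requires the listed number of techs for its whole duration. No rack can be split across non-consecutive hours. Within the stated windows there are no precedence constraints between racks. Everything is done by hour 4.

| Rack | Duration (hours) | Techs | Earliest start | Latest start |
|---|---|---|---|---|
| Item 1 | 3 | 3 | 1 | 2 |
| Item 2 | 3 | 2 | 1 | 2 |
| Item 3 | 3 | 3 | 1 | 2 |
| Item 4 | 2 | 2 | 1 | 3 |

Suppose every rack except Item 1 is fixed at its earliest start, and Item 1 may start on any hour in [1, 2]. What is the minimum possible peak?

10

Item 1@1: h1:10  h2:10  h3:8  h4:0 → peak 10
Item 1@2: h1:7  h2:10  h3:8  h4:3 → peak 10
Best is Item 1@1, peak 10.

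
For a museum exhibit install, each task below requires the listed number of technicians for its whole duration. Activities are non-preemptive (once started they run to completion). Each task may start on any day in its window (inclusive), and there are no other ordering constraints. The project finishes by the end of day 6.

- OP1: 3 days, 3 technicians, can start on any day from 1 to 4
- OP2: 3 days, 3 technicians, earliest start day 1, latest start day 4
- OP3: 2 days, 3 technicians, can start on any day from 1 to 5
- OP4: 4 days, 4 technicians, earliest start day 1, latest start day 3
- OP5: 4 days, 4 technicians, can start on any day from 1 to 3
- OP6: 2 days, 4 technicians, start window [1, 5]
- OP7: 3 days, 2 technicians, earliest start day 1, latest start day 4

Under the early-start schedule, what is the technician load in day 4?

At early start, day 4 has: OP4, OP5.
Demand: 4 + 4 = 8.

8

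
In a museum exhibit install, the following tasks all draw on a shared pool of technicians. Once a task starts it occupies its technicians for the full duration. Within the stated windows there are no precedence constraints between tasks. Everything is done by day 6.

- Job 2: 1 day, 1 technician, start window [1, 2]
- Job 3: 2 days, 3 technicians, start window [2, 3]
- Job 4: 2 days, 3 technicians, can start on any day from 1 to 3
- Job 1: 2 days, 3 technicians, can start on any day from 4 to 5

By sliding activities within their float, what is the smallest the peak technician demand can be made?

Early-start (Job 2@1, Job 3@2, Job 4@1, Job 1@4) gives peak 6: d1:4  d2:6  d3:3  d4:3  d5:3  d6:0.
Shift Job 3→3, Job 1→5.
Schedule Job 2@1, Job 3@3, Job 4@1, Job 1@5: d1:4  d2:3  d3:3  d4:3  d5:3  d6:3 — peak 4.
Total technician-days = 19 over 6 days ⇒ peak ≥ ⌈19/6⌉ = 4, so 4 is optimal.

4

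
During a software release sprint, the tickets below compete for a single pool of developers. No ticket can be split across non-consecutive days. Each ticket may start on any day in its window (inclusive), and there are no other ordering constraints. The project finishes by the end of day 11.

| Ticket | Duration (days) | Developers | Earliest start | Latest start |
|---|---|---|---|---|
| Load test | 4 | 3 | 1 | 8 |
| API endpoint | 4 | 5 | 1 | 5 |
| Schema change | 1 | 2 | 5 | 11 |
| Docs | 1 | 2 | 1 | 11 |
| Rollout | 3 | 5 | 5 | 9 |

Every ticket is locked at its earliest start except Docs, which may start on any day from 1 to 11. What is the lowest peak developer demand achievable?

8

Docs@1: d1:10  d2:8  d3:8  d4:8  d5:7  d6:5  d7:5  d8:0  d9:0  d10:0  d11:0 → peak 10
Docs@2: d1:8  d2:10  d3:8  d4:8  d5:7  d6:5  d7:5  d8:0  d9:0  d10:0  d11:0 → peak 10
Docs@3: d1:8  d2:8  d3:10  d4:8  d5:7  d6:5  d7:5  d8:0  d9:0  d10:0  d11:0 → peak 10
Docs@4: d1:8  d2:8  d3:8  d4:10  d5:7  d6:5  d7:5  d8:0  d9:0  d10:0  d11:0 → peak 10
Docs@5: d1:8  d2:8  d3:8  d4:8  d5:9  d6:5  d7:5  d8:0  d9:0  d10:0  d11:0 → peak 9
Docs@6: d1:8  d2:8  d3:8  d4:8  d5:7  d6:7  d7:5  d8:0  d9:0  d10:0  d11:0 → peak 8
Docs@7: d1:8  d2:8  d3:8  d4:8  d5:7  d6:5  d7:7  d8:0  d9:0  d10:0  d11:0 → peak 8
Docs@8: d1:8  d2:8  d3:8  d4:8  d5:7  d6:5  d7:5  d8:2  d9:0  d10:0  d11:0 → peak 8
Docs@9: d1:8  d2:8  d3:8  d4:8  d5:7  d6:5  d7:5  d8:0  d9:2  d10:0  d11:0 → peak 8
Docs@10: d1:8  d2:8  d3:8  d4:8  d5:7  d6:5  d7:5  d8:0  d9:0  d10:2  d11:0 → peak 8
Docs@11: d1:8  d2:8  d3:8  d4:8  d5:7  d6:5  d7:5  d8:0  d9:0  d10:0  d11:2 → peak 8
Best is Docs@6, peak 8.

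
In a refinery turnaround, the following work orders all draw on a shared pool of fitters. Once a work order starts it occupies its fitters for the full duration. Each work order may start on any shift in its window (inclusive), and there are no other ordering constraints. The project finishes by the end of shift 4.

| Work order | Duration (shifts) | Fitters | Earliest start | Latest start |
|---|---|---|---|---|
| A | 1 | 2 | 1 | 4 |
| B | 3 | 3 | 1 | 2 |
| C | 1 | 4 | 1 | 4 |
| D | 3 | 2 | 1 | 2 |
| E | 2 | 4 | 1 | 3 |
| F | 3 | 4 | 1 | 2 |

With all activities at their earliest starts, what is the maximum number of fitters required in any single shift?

Early-start schedule: A@1, B@1, C@1, D@1, E@1, F@1.
Load per shift: shift 1: 19, shift 2: 13, shift 3: 9, shift 4: 0.
Peak is 19.

19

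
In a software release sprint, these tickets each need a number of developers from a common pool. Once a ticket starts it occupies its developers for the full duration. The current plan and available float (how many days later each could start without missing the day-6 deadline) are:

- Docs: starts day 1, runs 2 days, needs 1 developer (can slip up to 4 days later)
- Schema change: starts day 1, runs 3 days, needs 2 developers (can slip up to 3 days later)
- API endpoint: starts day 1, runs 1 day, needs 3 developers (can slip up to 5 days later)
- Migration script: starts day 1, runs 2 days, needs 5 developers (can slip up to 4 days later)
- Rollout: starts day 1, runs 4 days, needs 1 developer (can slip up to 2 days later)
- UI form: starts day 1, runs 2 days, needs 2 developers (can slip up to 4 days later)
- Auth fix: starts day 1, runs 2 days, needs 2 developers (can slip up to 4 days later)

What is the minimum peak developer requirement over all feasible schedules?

Early-start (Docs@1, Schema change@1, API endpoint@1, Migration script@1, Rollout@1, UI form@1, Auth fix@1) gives peak 16: d1:16  d2:13  d3:3  d4:1  d5:0  d6:0.
Shift API endpoint→4, Migration script→5, Auth fix→3.
Schedule Docs@1, Schema change@1, API endpoint@4, Migration script@5, Rollout@1, UI form@1, Auth fix@3: d1:6  d2:6  d3:5  d4:6  d5:5  d6:5 — peak 6.
Total developer-days = 33 over 6 days ⇒ peak ≥ ⌈33/6⌉ = 6, so 6 is optimal.

6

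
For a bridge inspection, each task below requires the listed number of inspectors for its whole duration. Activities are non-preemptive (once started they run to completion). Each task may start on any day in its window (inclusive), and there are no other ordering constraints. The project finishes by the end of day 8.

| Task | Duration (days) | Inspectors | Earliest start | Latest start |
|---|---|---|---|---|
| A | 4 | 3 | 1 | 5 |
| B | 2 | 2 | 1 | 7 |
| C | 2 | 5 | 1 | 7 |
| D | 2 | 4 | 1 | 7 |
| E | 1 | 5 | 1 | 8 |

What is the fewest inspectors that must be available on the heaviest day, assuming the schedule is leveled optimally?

Early-start (A@1, B@1, C@1, D@1, E@1) gives peak 19: d1:19  d2:14  d3:3  d4:3  d5:0  d6:0  d7:0  d8:0.
Shift C→5, D→3, E→7.
Schedule A@1, B@1, C@5, D@3, E@7: d1:5  d2:5  d3:7  d4:7  d5:5  d6:5  d7:5  d8:0 — peak 7.

7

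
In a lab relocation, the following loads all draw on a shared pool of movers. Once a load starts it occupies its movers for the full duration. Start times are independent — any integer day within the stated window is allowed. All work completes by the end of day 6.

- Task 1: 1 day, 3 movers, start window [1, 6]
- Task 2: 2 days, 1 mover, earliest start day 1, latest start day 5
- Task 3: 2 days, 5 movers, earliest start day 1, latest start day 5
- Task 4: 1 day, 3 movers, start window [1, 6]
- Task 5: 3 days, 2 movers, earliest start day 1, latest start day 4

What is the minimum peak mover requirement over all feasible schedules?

5

Early-start (Task 1@1, Task 2@1, Task 3@1, Task 4@1, Task 5@1) gives peak 14: d1:14  d2:8  d3:2  d4:0  d5:0  d6:0.
Shift Task 3→5, Task 4→3, Task 5→2.
Schedule Task 1@1, Task 2@1, Task 3@5, Task 4@3, Task 5@2: d1:4  d2:3  d3:5  d4:2  d5:5  d6:5 — peak 5.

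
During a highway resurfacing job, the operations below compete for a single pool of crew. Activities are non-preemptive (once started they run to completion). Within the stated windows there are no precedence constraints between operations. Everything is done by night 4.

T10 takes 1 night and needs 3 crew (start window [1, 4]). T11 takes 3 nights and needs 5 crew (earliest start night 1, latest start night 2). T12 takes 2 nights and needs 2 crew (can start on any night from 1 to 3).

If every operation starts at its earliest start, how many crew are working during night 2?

At early start, night 2 has: T11, T12.
Demand: 5 + 2 = 7.

7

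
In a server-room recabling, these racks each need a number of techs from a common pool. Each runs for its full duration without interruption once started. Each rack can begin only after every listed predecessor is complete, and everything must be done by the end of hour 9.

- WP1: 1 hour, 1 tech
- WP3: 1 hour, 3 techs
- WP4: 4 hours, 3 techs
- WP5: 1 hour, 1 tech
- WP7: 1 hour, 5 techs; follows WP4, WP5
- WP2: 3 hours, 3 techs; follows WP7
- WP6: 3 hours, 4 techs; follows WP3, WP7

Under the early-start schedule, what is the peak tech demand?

8

Early-start schedule: WP1@1, WP3@1, WP4@1, WP5@1, WP7@5, WP2@6, WP6@6.
Load per hour: hour 1: 8, hour 2: 3, hour 3: 3, hour 4: 3, hour 5: 5, hour 6: 7, hour 7: 7, hour 8: 7, hour 9: 0.
Peak is 8.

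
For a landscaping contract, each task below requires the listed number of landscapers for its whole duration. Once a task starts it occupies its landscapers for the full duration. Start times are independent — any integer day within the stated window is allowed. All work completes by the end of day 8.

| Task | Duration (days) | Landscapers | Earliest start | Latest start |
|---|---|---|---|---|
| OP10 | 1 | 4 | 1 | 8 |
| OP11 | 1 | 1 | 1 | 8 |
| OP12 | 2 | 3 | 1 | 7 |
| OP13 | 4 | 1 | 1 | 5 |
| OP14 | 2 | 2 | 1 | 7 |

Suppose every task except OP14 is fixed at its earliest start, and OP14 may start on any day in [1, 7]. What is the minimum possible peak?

9

OP14@1: d1:11  d2:6  d3:1  d4:1  d5:0  d6:0  d7:0  d8:0 → peak 11
OP14@2: d1:9  d2:6  d3:3  d4:1  d5:0  d6:0  d7:0  d8:0 → peak 9
OP14@3: d1:9  d2:4  d3:3  d4:3  d5:0  d6:0  d7:0  d8:0 → peak 9
OP14@4: d1:9  d2:4  d3:1  d4:3  d5:2  d6:0  d7:0  d8:0 → peak 9
OP14@5: d1:9  d2:4  d3:1  d4:1  d5:2  d6:2  d7:0  d8:0 → peak 9
OP14@6: d1:9  d2:4  d3:1  d4:1  d5:0  d6:2  d7:2  d8:0 → peak 9
OP14@7: d1:9  d2:4  d3:1  d4:1  d5:0  d6:0  d7:2  d8:2 → peak 9
Best is OP14@2, peak 9.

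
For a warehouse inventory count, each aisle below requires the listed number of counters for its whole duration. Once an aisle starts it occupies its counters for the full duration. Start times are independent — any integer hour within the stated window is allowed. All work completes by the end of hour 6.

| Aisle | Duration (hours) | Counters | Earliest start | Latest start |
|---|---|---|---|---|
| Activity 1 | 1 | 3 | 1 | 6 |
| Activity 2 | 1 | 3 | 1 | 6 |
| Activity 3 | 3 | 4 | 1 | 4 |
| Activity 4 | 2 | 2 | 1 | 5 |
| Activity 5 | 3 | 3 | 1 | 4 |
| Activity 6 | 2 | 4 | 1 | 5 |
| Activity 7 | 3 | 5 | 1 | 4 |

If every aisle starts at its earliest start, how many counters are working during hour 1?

24

At early start, hour 1 has: Activity 1, Activity 2, Activity 3, Activity 4, Activity 5, Activity 6, Activity 7.
Demand: 3 + 3 + 4 + 2 + 3 + 4 + 5 = 24.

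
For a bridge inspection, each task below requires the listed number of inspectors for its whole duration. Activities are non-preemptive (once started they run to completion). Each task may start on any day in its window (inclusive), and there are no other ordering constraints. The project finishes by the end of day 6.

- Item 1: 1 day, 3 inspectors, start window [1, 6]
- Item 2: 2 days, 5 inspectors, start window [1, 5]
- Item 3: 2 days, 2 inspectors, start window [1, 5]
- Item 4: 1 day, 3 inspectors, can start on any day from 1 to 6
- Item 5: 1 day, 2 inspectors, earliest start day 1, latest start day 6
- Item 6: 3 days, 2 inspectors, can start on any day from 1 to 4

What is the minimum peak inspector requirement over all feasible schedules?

5

Early-start (Item 1@1, Item 2@1, Item 3@1, Item 4@1, Item 5@1, Item 6@1) gives peak 17: d1:17  d2:9  d3:2  d4:0  d5:0  d6:0.
Shift Item 2→2, Item 3→4, Item 4→6, Item 6→4.
Schedule Item 1@1, Item 2@2, Item 3@4, Item 4@6, Item 5@1, Item 6@4: d1:5  d2:5  d3:5  d4:4  d5:4  d6:5 — peak 5.
Total inspector-days = 28 over 6 days ⇒ peak ≥ ⌈28/6⌉ = 5, so 5 is optimal.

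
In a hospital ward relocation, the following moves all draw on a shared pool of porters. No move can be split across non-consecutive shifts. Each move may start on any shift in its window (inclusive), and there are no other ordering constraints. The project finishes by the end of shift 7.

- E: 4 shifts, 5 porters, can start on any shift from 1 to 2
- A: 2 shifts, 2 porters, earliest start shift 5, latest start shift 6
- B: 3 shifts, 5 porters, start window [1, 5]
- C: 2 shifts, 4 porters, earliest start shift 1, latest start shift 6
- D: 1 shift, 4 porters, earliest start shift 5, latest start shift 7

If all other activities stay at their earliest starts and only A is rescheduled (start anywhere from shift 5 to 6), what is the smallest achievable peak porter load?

14

A@5: s1:14  s2:14  s3:10  s4:5  s5:6  s6:2  s7:0 → peak 14
A@6: s1:14  s2:14  s3:10  s4:5  s5:4  s6:2  s7:2 → peak 14
Best is A@5, peak 14.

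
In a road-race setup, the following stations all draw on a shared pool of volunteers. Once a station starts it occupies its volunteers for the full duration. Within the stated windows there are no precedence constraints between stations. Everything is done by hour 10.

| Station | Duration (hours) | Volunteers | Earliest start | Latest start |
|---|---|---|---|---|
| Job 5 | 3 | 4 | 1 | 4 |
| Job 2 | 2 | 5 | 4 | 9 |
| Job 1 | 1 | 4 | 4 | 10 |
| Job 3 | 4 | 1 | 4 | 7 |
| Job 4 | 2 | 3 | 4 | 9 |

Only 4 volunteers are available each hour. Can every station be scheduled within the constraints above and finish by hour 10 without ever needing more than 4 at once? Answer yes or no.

no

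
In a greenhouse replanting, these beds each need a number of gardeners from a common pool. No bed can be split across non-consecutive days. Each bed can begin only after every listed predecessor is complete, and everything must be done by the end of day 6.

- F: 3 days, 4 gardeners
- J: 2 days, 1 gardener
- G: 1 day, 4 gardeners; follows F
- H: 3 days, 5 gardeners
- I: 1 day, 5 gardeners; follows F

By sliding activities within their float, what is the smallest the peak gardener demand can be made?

9

Early-start (F@1, J@1, G@4, H@1, I@4) gives peak 10: d1:10  d2:10  d3:9  d4:9  d5:0  d6:0.
Shift H→3, I→6.
Schedule F@1, J@1, G@4, H@3, I@6: d1:5  d2:5  d3:9  d4:9  d5:5  d6:5 — peak 9.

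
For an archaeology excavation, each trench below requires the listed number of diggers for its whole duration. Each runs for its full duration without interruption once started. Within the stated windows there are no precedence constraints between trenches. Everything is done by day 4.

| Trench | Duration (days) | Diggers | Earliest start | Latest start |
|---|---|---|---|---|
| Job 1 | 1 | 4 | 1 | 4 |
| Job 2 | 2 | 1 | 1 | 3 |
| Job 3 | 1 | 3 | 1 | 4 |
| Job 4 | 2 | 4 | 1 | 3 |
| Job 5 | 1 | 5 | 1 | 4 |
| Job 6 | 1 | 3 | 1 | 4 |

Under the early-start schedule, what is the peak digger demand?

20

Early-start schedule: Job 1@1, Job 2@1, Job 3@1, Job 4@1, Job 5@1, Job 6@1.
Load per day: day 1: 20, day 2: 5, day 3: 0, day 4: 0.
Peak is 20.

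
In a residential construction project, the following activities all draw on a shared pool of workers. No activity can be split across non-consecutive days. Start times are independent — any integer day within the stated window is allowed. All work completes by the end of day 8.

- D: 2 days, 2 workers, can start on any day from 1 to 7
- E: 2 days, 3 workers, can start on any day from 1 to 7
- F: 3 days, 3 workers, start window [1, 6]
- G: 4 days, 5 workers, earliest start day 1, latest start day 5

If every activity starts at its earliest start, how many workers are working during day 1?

13

At early start, day 1 has: D, E, F, G.
Demand: 2 + 3 + 3 + 5 = 13.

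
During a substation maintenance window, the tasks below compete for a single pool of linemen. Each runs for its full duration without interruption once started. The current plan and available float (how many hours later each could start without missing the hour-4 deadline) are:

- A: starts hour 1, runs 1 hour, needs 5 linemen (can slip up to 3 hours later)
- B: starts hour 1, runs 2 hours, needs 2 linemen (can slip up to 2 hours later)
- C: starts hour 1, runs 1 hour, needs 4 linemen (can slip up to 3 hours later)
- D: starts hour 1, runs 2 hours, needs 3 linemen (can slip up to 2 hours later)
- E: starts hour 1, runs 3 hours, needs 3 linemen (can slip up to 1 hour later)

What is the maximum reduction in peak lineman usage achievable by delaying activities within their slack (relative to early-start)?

9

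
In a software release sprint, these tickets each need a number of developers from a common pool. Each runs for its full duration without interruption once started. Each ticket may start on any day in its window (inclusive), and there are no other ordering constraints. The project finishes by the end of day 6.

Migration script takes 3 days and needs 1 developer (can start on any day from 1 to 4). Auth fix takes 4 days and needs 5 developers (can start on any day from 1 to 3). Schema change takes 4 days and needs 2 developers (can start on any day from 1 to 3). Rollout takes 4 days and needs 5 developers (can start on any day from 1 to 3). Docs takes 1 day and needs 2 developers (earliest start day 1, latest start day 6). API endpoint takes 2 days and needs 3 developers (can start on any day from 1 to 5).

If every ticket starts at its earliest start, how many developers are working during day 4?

12

At early start, day 4 has: Auth fix, Schema change, Rollout.
Demand: 5 + 2 + 5 = 12.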